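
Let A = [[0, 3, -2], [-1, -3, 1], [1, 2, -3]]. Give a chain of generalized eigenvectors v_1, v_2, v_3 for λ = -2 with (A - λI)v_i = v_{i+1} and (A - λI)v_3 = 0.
We seek v_1 ∈ ker((A + 2I)^3) \ ker((A + 2I)^2), then set v_{i+1} = (A + 2I) v_i.

One such chain is v_1 = [[0, 1, 2]]^T, v_2 = [[-1, 1, 0]]^T, v_3 = [[1, 0, 1]]^T. Check: (A + 2I) v_3 = [[0, 0, 0]]^T = 0.

v_1 = [[0, 1, 2]]^T, v_2 = [[-1, 1, 0]]^T, v_3 = [[1, 0, 1]]^T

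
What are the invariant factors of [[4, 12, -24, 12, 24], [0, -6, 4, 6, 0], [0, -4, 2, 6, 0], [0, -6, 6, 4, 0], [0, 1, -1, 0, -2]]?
(x - 4)(x + 2), (x - 4)(x + 2)^2

The Jordan structure of A has elementary divisors (x + 2)^2, (x + 2), (x - 4), (x - 4). Arranging the block sizes at each eigenvalue in decreasing order and taking row products gives the invariant factors.

Invariant factors (smallest first, each dividing the next): (x - 4)(x + 2), (x - 4)(x + 2)^2.

Check: the last factor (x - 4)(x + 2)^2 is the minimal polynomial, and the product (x - 4)^2(x + 2)^3 is the characteristic polynomial.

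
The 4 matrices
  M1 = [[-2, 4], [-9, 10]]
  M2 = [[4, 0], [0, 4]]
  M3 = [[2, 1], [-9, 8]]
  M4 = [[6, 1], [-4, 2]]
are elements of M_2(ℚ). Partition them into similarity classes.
3 classes: {M1, M4}, {M2}, {M3}

Characteristic polynomials: χ_{M1} = (x - 4)^2, χ_{M2} = (x - 4)^2, χ_{M3} = (x - 5)^2, χ_{M4} = (x - 4)^2.

{M1, M4}: invariant factors (x - 4)^2.

{M2}: invariant factors x - 4, x - 4.

{M3}: invariant factors (x - 5)^2.

Matrices are similar if and only if their invariant-factor lists agree; the partition into similarity classes is {M1, M4}, {M2}, {M3}.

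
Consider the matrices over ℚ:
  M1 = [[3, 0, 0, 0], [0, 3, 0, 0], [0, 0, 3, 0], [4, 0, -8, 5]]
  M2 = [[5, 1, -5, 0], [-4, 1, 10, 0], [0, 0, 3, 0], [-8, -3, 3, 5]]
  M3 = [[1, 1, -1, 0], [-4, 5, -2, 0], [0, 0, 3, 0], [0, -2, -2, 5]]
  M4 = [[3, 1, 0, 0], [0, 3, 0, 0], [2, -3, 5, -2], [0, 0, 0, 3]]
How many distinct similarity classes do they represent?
2 classes: {M1}, {M2, M3, M4}

Characteristic polynomials: χ_{M1} = (x - 5)(x - 3)^3, χ_{M2} = (x - 5)(x - 3)^3, χ_{M3} = (x - 5)(x - 3)^3, χ_{M4} = (x - 5)(x - 3)^3.

{M1}: invariant factors x - 3, x - 3, (x - 5)(x - 3).

{M2, M3, M4}: invariant factors x - 3, (x - 5)(x - 3)^2.

Matrices are similar if and only if their invariant-factor lists agree; the partition into similarity classes is {M1}, {M2, M3, M4}.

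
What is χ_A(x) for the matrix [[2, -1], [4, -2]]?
χ_A(x) = x^2

xI - A = [[x - 2, 1], [-4, x + 2]].

Expanding det(xI - A) along the first row:
det(xI - A) = + (x - 2)·det([[x + 2]]) - (1)·det([[-4]]).

Evaluating gives χ_A(x) = x^2.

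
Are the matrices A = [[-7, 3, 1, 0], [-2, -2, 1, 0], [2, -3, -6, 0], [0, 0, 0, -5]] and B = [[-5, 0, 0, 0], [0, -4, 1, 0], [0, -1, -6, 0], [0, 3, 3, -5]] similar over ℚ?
Yes.

Two matrices over a field are similar if and only if they have the same invariant factors.

Both A and B have characteristic polynomial (x + 5)^4 and minimal polynomial (x + 5)^2. Computing further, both have invariant factors x + 5, x + 5, (x + 5)^2. Hence A and B are similar.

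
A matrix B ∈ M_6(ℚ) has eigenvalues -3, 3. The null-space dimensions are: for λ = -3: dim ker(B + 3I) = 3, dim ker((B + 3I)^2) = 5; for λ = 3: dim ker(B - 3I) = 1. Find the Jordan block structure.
λ = -3: successive nullity increments [3, 2] count blocks of size ≥ k; block sizes are [2, 2, 1].
λ = 3: successive nullity increments [1] count blocks of size ≥ k; block sizes are [1].

Jordan blocks: (-3, 2), (-3, 2), (-3, 1), (3, 1)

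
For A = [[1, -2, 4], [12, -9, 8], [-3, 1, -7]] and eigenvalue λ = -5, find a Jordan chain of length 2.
We seek v_1 ∈ ker((A + 5I)^2) \ ker(A + 5I), then set v_{i+1} = (A + 5I) v_i.

One such chain is v_1 = [[4, 5, -4]]^T, v_2 = [[-2, -4, 1]]^T. Check: (A + 5I) v_2 = [[0, 0, 0]]^T = 0.

v_1 = [[4, 5, -4]]^T, v_2 = [[-2, -4, 1]]^T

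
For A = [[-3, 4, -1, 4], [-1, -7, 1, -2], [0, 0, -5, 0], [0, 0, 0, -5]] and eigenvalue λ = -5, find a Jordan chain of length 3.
We seek v_1 ∈ ker((A + 5I)^3) \ ker((A + 5I)^2), then set v_{i+1} = (A + 5I) v_i.

One such chain is v_1 = [[0, 0, 1, 0]]^T, v_2 = [[-1, 1, 0, 0]]^T, v_3 = [[2, -1, 0, 0]]^T. Check: (A + 5I) v_3 = [[0, 0, 0, 0]]^T = 0.

v_1 = [[0, 0, 1, 0]]^T, v_2 = [[-1, 1, 0, 0]]^T, v_3 = [[2, -1, 0, 0]]^T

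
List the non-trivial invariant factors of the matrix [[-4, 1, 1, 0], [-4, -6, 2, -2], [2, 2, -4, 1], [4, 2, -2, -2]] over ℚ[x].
The Jordan structure of A has elementary divisors (x + 4)^3, (x + 4). Arranging the block sizes at each eigenvalue in decreasing order and taking row products gives the invariant factors.

Invariant factors (smallest first, each dividing the next): x + 4, (x + 4)^3.

Check: the last factor (x + 4)^3 is the minimal polynomial, and the product (x + 4)^4 is the characteristic polynomial.

x + 4, (x + 4)^3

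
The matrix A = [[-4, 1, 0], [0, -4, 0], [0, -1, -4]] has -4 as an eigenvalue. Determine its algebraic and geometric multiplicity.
The characteristic polynomial is (x + 4)^3, so the factor x + 4 appears with exponent 3: the algebraic multiplicity is 3.

rank(A + 4I) = 1, so the eigenspace has dimension 3 - 1 = 2: the geometric multiplicity is 2.

Since 2 < 3, A is not diagonalizable.

algebraic multiplicity 3, geometric multiplicity 2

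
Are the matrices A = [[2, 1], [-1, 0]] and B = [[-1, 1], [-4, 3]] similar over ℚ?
Two matrices over a field are similar if and only if they have the same invariant factors.

Both A and B have characteristic polynomial (x - 1)^2 and minimal polynomial (x - 1)^2. Computing further, both have invariant factors (x - 1)^2. Hence A and B are similar.

Yes.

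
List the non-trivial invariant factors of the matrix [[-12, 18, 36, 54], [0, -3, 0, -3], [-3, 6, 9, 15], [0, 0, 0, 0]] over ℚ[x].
The Jordan structure of A has elementary divisors (x + 3), (x + 3), x, x. Arranging the block sizes at each eigenvalue in decreasing order and taking row products gives the invariant factors.

Invariant factors (smallest first, each dividing the next): x(x + 3), x(x + 3).

Check: the last factor x(x + 3) is the minimal polynomial, and the product x^2(x + 3)^2 is the characteristic polynomial.

x(x + 3), x(x + 3)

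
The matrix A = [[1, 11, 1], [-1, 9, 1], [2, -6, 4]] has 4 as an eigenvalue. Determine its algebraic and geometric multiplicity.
The characteristic polynomial is (x - 6)(x - 4)^2, so the factor x - 4 appears with exponent 2: the algebraic multiplicity is 2.

rank(A - 4I) = 2, so the eigenspace has dimension 3 - 2 = 1: the geometric multiplicity is 1.

Since 1 < 2, A is not diagonalizable.

algebraic multiplicity 2, geometric multiplicity 1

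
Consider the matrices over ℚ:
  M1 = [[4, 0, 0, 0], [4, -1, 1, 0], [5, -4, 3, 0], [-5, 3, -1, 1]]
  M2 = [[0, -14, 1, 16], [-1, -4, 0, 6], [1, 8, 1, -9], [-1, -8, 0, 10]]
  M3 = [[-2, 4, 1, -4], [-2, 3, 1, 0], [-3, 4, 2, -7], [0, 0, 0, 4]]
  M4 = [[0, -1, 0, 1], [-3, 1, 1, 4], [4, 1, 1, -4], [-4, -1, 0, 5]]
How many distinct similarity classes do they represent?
Characteristic polynomials: χ_{M1} = (x - 4)(x - 1)^3, χ_{M2} = (x - 4)(x - 1)^3, χ_{M3} = (x - 4)(x - 1)^3, χ_{M4} = (x - 4)(x - 1)^3.

{M1, M2, M3, M4}: invariant factors (x - 4)(x - 1)^3.

Matrices are similar if and only if their invariant-factor lists agree; the partition into similarity classes is {M1, M2, M3, M4}.

1 class: {M1, M2, M3, M4}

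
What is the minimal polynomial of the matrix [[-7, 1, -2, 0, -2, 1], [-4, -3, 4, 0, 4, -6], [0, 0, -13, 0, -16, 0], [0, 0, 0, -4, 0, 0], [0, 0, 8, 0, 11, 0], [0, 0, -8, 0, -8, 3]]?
m_A(x) = (x - 3)(x + 4)(x + 5)^2

The characteristic polynomial factors as (x - 3)^2(x + 4)(x + 5)^3. The minimal polynomial is ∏(x - λ)^{k_λ} where k_λ is the size of the largest Jordan block at λ.

For λ = -5: rank(A + 5I) = 4, and the largest Jordan block has size 2 (the smallest k with rank((A + 5I)^k) = rank((A + 5I)^(k+1))).
For λ = -4: rank(A + 4I) = 5, and the largest Jordan block has size 1 (the smallest k with rank((A + 4I)^k) = rank((A + 4I)^(k+1))).
For λ = 3: rank(A - 3I) = 4, and the largest Jordan block has size 1 (the smallest k with rank((A - 3I)^k) = rank((A - 3I)^(k+1))).

So m_A(x) = (x - 3)(x + 4)(x + 5)^2.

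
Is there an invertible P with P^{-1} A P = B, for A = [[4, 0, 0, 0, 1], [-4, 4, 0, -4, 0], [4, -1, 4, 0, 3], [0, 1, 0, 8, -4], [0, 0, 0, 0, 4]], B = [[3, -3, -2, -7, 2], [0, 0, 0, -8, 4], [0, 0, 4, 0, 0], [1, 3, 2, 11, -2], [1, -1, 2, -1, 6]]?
Both have characteristic polynomial (x - 6)^2(x - 4)^3, but the minimal polynomial of A is (x - 6)^2(x - 4)^2 while the minimal polynomial of B is (x - 6)^2(x - 4). The minimal polynomial is a similarity invariant, so A and B are not similar.

No.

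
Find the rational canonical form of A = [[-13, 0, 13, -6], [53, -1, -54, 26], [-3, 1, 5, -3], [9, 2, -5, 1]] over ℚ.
The invariant factors of A (the non-unit diagonal entries of the Smith normal form of xI - A over ℚ[x]) are (x^2 + 4x - 1)^2, each dividing the next. The characteristic polynomial is their product, (x^2 + 4x - 1)^2.

The rational canonical form is the block-diagonal matrix of companion matrices C(f_i):
R = [[0, 0, 0, -1], [1, 0, 0, 8], [0, 1, 0, -14], [0, 0, 1, -8]].

Note the characteristic polynomial does not split into linear factors over ℚ, so A has no Jordan form over ℚ; the rational canonical form exists over any field.

R = [[0, 0, 0, -1], [1, 0, 0, 8], [0, 1, 0, -14], [0, 0, 1, -8]]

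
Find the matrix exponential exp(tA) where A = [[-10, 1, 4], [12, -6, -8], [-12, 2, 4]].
A has Jordan form J = [[-4, 1, 0], [0, -4, 0], [0, 0, -4]] with A = PJP^{-1}, so e^{tA} = P e^{tJ} P^{-1}.

For a Jordan block J_k(λ), e^{tJ_k(λ)} = e^{λt} · (I + tN + t^2 N^2/2! + ... + t^{k-1} N^{k-1}/(k-1)!) where N is the nilpotent superdiagonal part.

Assembling the blocks and conjugating back gives the entries of e^{tA} as shown above.

e^{tA} = [[(1 - 6*t)*e^{-4*t}, t*e^{-4*t}, 4*t*e^{-4*t}], [12*t*e^{-4*t}, (1 - 2*t)*e^{-4*t}, -8*t*e^{-4*t}], [-12*t*e^{-4*t}, 2*t*e^{-4*t}, (8*t + 1)*e^{-4*t}]]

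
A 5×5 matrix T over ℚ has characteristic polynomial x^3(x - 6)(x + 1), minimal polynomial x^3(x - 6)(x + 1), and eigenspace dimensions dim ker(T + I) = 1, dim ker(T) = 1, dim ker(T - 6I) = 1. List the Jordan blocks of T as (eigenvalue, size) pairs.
Jordan blocks: (-1, 1), (0, 3), (6, 1)

λ = -1: algebraic multiplicity 1 (exponent in χ_T), largest block size 1 (exponent in m_T), 1 block (geometric multiplicity). This forces block sizes [1].
λ = 0: algebraic multiplicity 3 (exponent in χ_T), largest block size 3 (exponent in m_T), 1 block (geometric multiplicity). This forces block sizes [3].
λ = 6: algebraic multiplicity 1 (exponent in χ_T), largest block size 1 (exponent in m_T), 1 block (geometric multiplicity). This forces block sizes [1].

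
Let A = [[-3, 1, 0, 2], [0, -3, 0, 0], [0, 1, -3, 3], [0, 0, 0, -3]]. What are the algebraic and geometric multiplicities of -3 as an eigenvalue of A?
The characteristic polynomial is (x + 3)^4, so the factor x + 3 appears with exponent 4: the algebraic multiplicity is 4.

rank(A + 3I) = 2, so the eigenspace has dimension 4 - 2 = 2: the geometric multiplicity is 2.

Since 2 < 4, A is not diagonalizable.

algebraic multiplicity 4, geometric multiplicity 2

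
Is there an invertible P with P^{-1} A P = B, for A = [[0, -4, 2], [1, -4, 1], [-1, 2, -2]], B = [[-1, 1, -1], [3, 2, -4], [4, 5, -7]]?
Yes.

Two matrices over a field are similar if and only if they have the same invariant factors.

Both A and B have characteristic polynomial (x + 2)^3 and minimal polynomial (x + 2)^3. Computing further, both have invariant factors (x + 2)^3. Hence A and B are similar.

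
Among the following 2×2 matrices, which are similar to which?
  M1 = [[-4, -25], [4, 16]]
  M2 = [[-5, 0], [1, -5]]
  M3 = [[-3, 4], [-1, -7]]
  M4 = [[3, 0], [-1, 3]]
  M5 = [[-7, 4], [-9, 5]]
4 classes: {M1}, {M2, M3}, {M4}, {M5}

Characteristic polynomials: χ_{M1} = (x - 6)^2, χ_{M2} = (x + 5)^2, χ_{M3} = (x + 5)^2, χ_{M4} = (x - 3)^2, χ_{M5} = (x + 1)^2.

{M1}: invariant factors (x - 6)^2.

{M2, M3}: invariant factors (x + 5)^2.

{M4}: invariant factors (x - 3)^2.

{M5}: invariant factors (x + 1)^2.

Matrices are similar if and only if their invariant-factor lists agree; the partition into similarity classes is {M1}, {M2, M3}, {M4}, {M5}.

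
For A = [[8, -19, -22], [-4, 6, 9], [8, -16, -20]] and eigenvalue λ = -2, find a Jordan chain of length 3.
v_1 = [[-3, 2, -3]]^T, v_2 = [[-2, 1, -2]]^T, v_3 = [[5, -2, 4]]^T

We seek v_1 ∈ ker((A + 2I)^3) \ ker((A + 2I)^2), then set v_{i+1} = (A + 2I) v_i.

One such chain is v_1 = [[-3, 2, -3]]^T, v_2 = [[-2, 1, -2]]^T, v_3 = [[5, -2, 4]]^T. Check: (A + 2I) v_3 = [[0, 0, 0]]^T = 0.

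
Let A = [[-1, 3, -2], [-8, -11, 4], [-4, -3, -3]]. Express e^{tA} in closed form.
e^{tA} = [[(4*t + 1)*e^{-5*t}, 3*t*e^{-5*t}, -2*t*e^{-5*t}], [-8*t*e^{-5*t}, (1 - 6*t)*e^{-5*t}, 4*t*e^{-5*t}], [-4*t*e^{-5*t}, -3*t*e^{-5*t}, (2*t + 1)*e^{-5*t}]]

A has Jordan form J = [[-5, 1, 0], [0, -5, 0], [0, 0, -5]] with A = PJP^{-1}, so e^{tA} = P e^{tJ} P^{-1}.

For a Jordan block J_k(λ), e^{tJ_k(λ)} = e^{λt} · (I + tN + t^2 N^2/2! + ... + t^{k-1} N^{k-1}/(k-1)!) where N is the nilpotent superdiagonal part.

Assembling the blocks and conjugating back gives the entries of e^{tA} as shown above.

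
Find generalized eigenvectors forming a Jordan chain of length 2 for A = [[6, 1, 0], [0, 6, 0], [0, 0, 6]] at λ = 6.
We seek v_1 ∈ ker((A - 6I)^2) \ ker(A - 6I), then set v_{i+1} = (A - 6I) v_i.

One such chain is v_1 = [[-4, 1, 0]]^T, v_2 = [[1, 0, 0]]^T. Check: (A - 6I) v_2 = [[0, 0, 0]]^T = 0.

v_1 = [[-4, 1, 0]]^T, v_2 = [[1, 0, 0]]^T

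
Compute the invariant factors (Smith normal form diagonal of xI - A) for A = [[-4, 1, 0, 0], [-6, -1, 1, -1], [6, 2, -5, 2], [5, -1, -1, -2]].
x + 3, (x + 3)^3

The Jordan structure of A has elementary divisors (x + 3)^3, (x + 3). Arranging the block sizes at each eigenvalue in decreasing order and taking row products gives the invariant factors.

Invariant factors (smallest first, each dividing the next): x + 3, (x + 3)^3.

Check: the last factor (x + 3)^3 is the minimal polynomial, and the product (x + 3)^4 is the characteristic polynomial.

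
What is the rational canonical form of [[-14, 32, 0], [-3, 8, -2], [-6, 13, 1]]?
The invariant factors of A (the non-unit diagonal entries of the Smith normal form of xI - A over ℚ[x]) are (x + 2)(x^2 + 3x - 2), each dividing the next. The characteristic polynomial is their product, (x + 2)(x^2 + 3x - 2).

The rational canonical form is the block-diagonal matrix of companion matrices C(f_i):
R = [[0, 0, 4], [1, 0, -4], [0, 1, -5]].

Note the characteristic polynomial does not split into linear factors over ℚ, so A has no Jordan form over ℚ; the rational canonical form exists over any field.

R = [[0, 0, 4], [1, 0, -4], [0, 1, -5]]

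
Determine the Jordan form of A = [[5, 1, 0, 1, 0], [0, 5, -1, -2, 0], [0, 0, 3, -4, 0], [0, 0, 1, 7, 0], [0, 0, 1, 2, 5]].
J = [[5, 1, 0, 0, 0], [0, 5, 0, 0, 0], [0, 0, 5, 1, 0], [0, 0, 0, 5, 0], [0, 0, 0, 0, 5]]

The characteristic polynomial is det(xI - A) = (x - 5)^5, so the eigenvalues are 5 (algebraic multiplicity 5).

For λ = 5: rank(A - 5I) = 2, rank((A - 5I)^2) = 0. The eigenspace has dimension 5 - 2 = 3, so there are 3 Jordan blocks; the rank sequence gives block sizes [2, 2, 1].

Assembling the blocks gives the Jordan form J above.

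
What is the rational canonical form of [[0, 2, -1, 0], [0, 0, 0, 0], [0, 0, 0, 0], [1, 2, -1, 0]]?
R = [[0, 0, 0, 0], [0, 0, 0, 0], [0, 1, 0, 0], [0, 0, 1, 0]]

The invariant factors of A (the non-unit diagonal entries of the Smith normal form of xI - A over ℚ[x]) are x, x^3, each dividing the next. The characteristic polynomial is their product, x^4.

The rational canonical form is the block-diagonal matrix of companion matrices C(f_i):
R = [[0, 0, 0, 0], [0, 0, 0, 0], [0, 1, 0, 0], [0, 0, 1, 0]].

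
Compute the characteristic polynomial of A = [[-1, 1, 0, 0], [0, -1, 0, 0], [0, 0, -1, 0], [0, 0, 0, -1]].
xI - A = [[x + 1, -1, 0, 0], [0, x + 1, 0, 0], [0, 0, x + 1, 0], [0, 0, 0, x + 1]].

Expanding det(xI - A) along the first row:
det(xI - A) = + (x + 1)·det([[x + 1, 0, 0], [0, x + 1, 0], [0, 0, x + 1]]) - (-1)·det([[0, 0, 0], [0, x + 1, 0], [0, 0, x + 1]]) + (0)·det([[0, x + 1, 0], [0, 0, 0], [0, 0, x + 1]]) - (0)·det([[0, x + 1, 0], [0, 0, x + 1], [0, 0, 0]]).

Evaluating gives χ_A(x) = x^4 + 4x^3 + 6x^2 + 4x + 1 = (x + 1)^4.

χ_A(x) = (x + 1)^4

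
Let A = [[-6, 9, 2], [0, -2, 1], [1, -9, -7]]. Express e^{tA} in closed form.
e^{tA} = [[(3*t^2/2 - t + 1)*e^{-5*t}, 9*t*e^{-5*t}, t*(3*t + 4)*e^{-5*t}/2], [t^2*e^{-5*t}/2, (3*t + 1)*e^{-5*t}, t*(t + 2)*e^{-5*t}/2], [t*(2 - 3*t)*e^{-5*t}/2, -9*t*e^{-5*t}, (-3*t^2 - 4*t + 2)*e^{-5*t}/2]]

A has Jordan form J = [[-5, 1, 0], [0, -5, 1], [0, 0, -5]] with A = PJP^{-1}, so e^{tA} = P e^{tJ} P^{-1}.

For a Jordan block J_k(λ), e^{tJ_k(λ)} = e^{λt} · (I + tN + t^2 N^2/2! + ... + t^{k-1} N^{k-1}/(k-1)!) where N is the nilpotent superdiagonal part.

Assembling the blocks and conjugating back gives the entries of e^{tA} as shown above.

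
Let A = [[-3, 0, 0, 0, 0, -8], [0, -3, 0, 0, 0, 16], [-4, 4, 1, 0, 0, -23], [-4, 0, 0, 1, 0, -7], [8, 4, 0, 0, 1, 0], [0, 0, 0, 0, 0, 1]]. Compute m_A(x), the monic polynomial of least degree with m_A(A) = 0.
The characteristic polynomial factors as (x - 1)^4(x + 3)^2. The minimal polynomial is ∏(x - λ)^{k_λ} where k_λ is the size of the largest Jordan block at λ.

For λ = -3: rank(A + 3I) = 4, and the largest Jordan block has size 1 (the smallest k with rank((A + 3I)^k) = rank((A + 3I)^(k+1))).
For λ = 1: rank(A - I) = 3, and the largest Jordan block has size 2 (the smallest k with rank((A - I)^k) = rank((A - I)^(k+1))).

So m_A(x) = (x - 1)^2(x + 3).

m_A(x) = (x - 1)^2(x + 3)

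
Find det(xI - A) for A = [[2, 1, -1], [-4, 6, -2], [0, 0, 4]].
χ_A(x) = (x - 4)^3

xI - A = [[x - 2, -1, 1], [4, x - 6, 2], [0, 0, x - 4]].

Expanding det(xI - A) along the first row:
det(xI - A) = + (x - 2)·det([[x - 6, 2], [0, x - 4]]) - (-1)·det([[4, 2], [0, x - 4]]) + (1)·det([[4, x - 6], [0, 0]]).

Evaluating gives χ_A(x) = x^3 - 12x^2 + 48x - 64 = (x - 4)^3.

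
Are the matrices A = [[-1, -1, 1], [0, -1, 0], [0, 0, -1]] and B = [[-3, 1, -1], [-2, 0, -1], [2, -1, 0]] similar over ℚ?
Yes.

Two matrices over a field are similar if and only if they have the same invariant factors.

Both A and B have characteristic polynomial (x + 1)^3 and minimal polynomial (x + 1)^2. Computing further, both have invariant factors x + 1, (x + 1)^2. Hence A and B are similar.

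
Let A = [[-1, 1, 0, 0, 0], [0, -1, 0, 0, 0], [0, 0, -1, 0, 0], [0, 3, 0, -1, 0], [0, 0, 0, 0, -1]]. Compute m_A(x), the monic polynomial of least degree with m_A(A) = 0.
m_A(x) = (x + 1)^2

The characteristic polynomial factors as (x + 1)^5. The minimal polynomial is ∏(x - λ)^{k_λ} where k_λ is the size of the largest Jordan block at λ.

For λ = -1: rank(A + I) = 1, and the largest Jordan block has size 2 (the smallest k with rank((A + I)^k) = rank((A + I)^(k+1))).

So m_A(x) = (x + 1)^2.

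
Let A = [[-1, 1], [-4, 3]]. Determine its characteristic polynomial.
χ_A(x) = (x - 1)^2

xI - A = [[x + 1, -1], [4, x - 3]].

Expanding det(xI - A) along the first row:
det(xI - A) = + (x + 1)·det([[x - 3]]) - (-1)·det([[4]]).

Evaluating gives χ_A(x) = x^2 - 2x + 1 = (x - 1)^2.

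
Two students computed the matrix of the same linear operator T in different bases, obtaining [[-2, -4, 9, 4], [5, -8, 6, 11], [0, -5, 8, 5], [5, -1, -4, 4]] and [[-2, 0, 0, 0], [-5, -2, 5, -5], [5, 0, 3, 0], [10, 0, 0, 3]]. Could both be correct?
Both have characteristic polynomial (x - 3)^2(x + 2)^2, but the minimal polynomial of A is (x - 3)(x + 2)^2 while the minimal polynomial of B is (x - 3)(x + 2). The minimal polynomial is a similarity invariant, so A and B are not similar.

No.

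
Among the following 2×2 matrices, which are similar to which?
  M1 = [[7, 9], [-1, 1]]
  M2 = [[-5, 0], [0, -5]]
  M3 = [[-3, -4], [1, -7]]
3 classes: {M1}, {M2}, {M3}

Characteristic polynomials: χ_{M1} = (x - 4)^2, χ_{M2} = (x + 5)^2, χ_{M3} = (x + 5)^2.

{M1}: invariant factors (x - 4)^2.

{M2}: invariant factors x + 5, x + 5.

{M3}: invariant factors (x + 5)^2.

Matrices are similar if and only if their invariant-factor lists agree; the partition into similarity classes is {M1}, {M2}, {M3}.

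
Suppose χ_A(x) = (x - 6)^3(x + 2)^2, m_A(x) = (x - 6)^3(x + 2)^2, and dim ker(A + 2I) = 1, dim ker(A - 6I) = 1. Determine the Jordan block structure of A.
λ = -2: algebraic multiplicity 2 (exponent in χ_A), largest block size 2 (exponent in m_A), 1 block (geometric multiplicity). This forces block sizes [2].
λ = 6: algebraic multiplicity 3 (exponent in χ_A), largest block size 3 (exponent in m_A), 1 block (geometric multiplicity). This forces block sizes [3].

Jordan blocks: (-2, 2), (6, 3)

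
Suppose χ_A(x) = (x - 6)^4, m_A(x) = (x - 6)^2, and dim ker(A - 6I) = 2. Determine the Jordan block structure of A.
λ = 6: algebraic multiplicity 4 (exponent in χ_A), largest block size 2 (exponent in m_A), 2 blocks (geometric multiplicity). These force block sizes [2, 2].

Jordan blocks: (6, 2), (6, 2)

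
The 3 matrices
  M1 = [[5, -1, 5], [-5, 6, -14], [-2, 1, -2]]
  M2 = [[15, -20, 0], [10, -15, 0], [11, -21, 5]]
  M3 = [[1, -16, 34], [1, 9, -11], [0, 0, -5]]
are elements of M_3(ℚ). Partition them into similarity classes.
2 classes: {M1}, {M2, M3}

Characteristic polynomials: χ_{M1} = (x - 3)^3, χ_{M2} = (x - 5)^2(x + 5), χ_{M3} = (x - 5)^2(x + 5).

{M1}: invariant factors (x - 3)^3.

{M2, M3}: invariant factors (x - 5)^2(x + 5).

Matrices are similar if and only if their invariant-factor lists agree; the partition into similarity classes is {M1}, {M2, M3}.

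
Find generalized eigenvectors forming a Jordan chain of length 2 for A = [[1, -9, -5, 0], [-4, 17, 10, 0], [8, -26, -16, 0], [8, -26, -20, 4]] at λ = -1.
We seek v_1 ∈ ker((A + I)^2) \ ker(A + I), then set v_{i+1} = (A + I) v_i.

One such chain is v_1 = [[0, 1, -2, -2]]^T, v_2 = [[1, -2, 4, 4]]^T. Check: (A + I) v_2 = [[0, 0, 0, 0]]^T = 0.

v_1 = [[0, 1, -2, -2]]^T, v_2 = [[1, -2, 4, 4]]^T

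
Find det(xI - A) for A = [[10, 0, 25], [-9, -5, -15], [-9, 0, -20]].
xI - A = [[x - 10, 0, -25], [9, x + 5, 15], [9, 0, x + 20]].

Expanding det(xI - A) along the first row:
det(xI - A) = + (x - 10)·det([[x + 5, 15], [0, x + 20]]) - (0)·det([[9, 15], [9, x + 20]]) + (-25)·det([[9, x + 5], [9, 0]]).

Evaluating gives χ_A(x) = x^3 + 15x^2 + 75x + 125 = (x + 5)^3.

χ_A(x) = (x + 5)^3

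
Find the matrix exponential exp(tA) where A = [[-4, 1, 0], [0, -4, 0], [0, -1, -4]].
e^{tA} = [[e^{-4*t}, t*e^{-4*t}, 0], [0, e^{-4*t}, 0], [0, -t*e^{-4*t}, e^{-4*t}]]

A has Jordan form J = [[-4, 1, 0], [0, -4, 0], [0, 0, -4]] with A = PJP^{-1}, so e^{tA} = P e^{tJ} P^{-1}.

For a Jordan block J_k(λ), e^{tJ_k(λ)} = e^{λt} · (I + tN + t^2 N^2/2! + ... + t^{k-1} N^{k-1}/(k-1)!) where N is the nilpotent superdiagonal part.

Assembling the blocks and conjugating back gives the entries of e^{tA} as shown above.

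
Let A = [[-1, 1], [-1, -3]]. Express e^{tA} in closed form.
e^{tA} = [[(t + 1)*e^{-2*t}, t*e^{-2*t}], [-t*e^{-2*t}, (1 - t)*e^{-2*t}]]

A has Jordan form J = [[-2, 1], [0, -2]] with A = PJP^{-1}, so e^{tA} = P e^{tJ} P^{-1}.

For a Jordan block J_k(λ), e^{tJ_k(λ)} = e^{λt} · (I + tN + t^2 N^2/2! + ... + t^{k-1} N^{k-1}/(k-1)!) where N is the nilpotent superdiagonal part.

Assembling the blocks and conjugating back gives the entries of e^{tA} as shown above.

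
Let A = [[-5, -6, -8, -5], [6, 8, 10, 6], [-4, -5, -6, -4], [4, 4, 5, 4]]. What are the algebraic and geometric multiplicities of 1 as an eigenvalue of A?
algebraic multiplicity 1, geometric multiplicity 1

The characteristic polynomial is x^3(x - 1), so the factor x - 1 appears with exponent 1: the algebraic multiplicity is 1.

rank(A - I) = 3, so the eigenspace has dimension 4 - 3 = 1: the geometric multiplicity is 1.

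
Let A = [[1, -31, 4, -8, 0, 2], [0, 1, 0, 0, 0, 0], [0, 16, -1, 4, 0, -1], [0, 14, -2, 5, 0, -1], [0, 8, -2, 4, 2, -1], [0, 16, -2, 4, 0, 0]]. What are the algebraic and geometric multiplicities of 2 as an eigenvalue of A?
The characteristic polynomial is (x - 2)^2(x - 1)^4, so the factor x - 2 appears with exponent 2: the algebraic multiplicity is 2.

rank(A - 2I) = 5, so the eigenspace has dimension 6 - 5 = 1: the geometric multiplicity is 1.

Since 1 < 2, A is not diagonalizable.

algebraic multiplicity 2, geometric multiplicity 1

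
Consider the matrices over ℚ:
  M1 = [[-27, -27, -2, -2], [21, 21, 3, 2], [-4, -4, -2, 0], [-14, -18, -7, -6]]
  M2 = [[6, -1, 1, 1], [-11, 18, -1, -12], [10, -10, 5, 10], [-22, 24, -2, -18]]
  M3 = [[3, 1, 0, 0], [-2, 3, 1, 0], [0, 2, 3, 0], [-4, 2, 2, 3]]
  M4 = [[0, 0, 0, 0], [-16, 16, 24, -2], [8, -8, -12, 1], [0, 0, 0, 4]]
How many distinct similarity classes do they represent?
Characteristic polynomials: χ_{M1} = (x + 2)(x + 4)^3, χ_{M2} = (x - 6)(x - 5)^2(x + 5), χ_{M3} = (x - 3)^4, χ_{M4} = x^2(x - 4)^2.

{M1}: invariant factors (x + 2)(x + 4)^3.

{M2}: invariant factors (x - 6)(x - 5)^2(x + 5).

{M3}: invariant factors x - 3, (x - 3)^3.

{M4}: invariant factors x, x(x - 4)^2.

Matrices are similar if and only if their invariant-factor lists agree; the partition into similarity classes is {M1}, {M2}, {M3}, {M4}.

4 classes: {M1}, {M2}, {M3}, {M4}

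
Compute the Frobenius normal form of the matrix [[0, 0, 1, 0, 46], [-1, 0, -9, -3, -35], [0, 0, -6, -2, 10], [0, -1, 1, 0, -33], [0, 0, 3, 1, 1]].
R = [[0, 0, 0, 0, 12], [1, 0, 0, 0, 44], [0, 1, 0, 0, 44], [0, 0, 1, 0, 4], [0, 0, 0, 1, -5]]

The invariant factors of A (the non-unit diagonal entries of the Smith normal form of xI - A over ℚ[x]) are (x - 3)(x^2 + 4x + 2)^2, each dividing the next. The characteristic polynomial is their product, (x - 3)(x^2 + 4x + 2)^2.

The rational canonical form is the block-diagonal matrix of companion matrices C(f_i):
R = [[0, 0, 0, 0, 12], [1, 0, 0, 0, 44], [0, 1, 0, 0, 44], [0, 0, 1, 0, 4], [0, 0, 0, 1, -5]].

Note the characteristic polynomial does not split into linear factors over ℚ, so A has no Jordan form over ℚ; the rational canonical form exists over any field.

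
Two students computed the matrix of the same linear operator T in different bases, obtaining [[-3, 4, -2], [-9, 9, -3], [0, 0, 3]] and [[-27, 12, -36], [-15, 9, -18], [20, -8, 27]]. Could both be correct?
Two matrices over a field are similar if and only if they have the same invariant factors.

Both A and B have characteristic polynomial (x - 3)^3 and minimal polynomial (x - 3)^2. Computing further, both have invariant factors x - 3, (x - 3)^2. Hence A and B are similar.

Yes.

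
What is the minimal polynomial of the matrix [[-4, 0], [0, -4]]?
m_A(x) = x + 4

The characteristic polynomial factors as (x + 4)^2. The minimal polynomial is ∏(x - λ)^{k_λ} where k_λ is the size of the largest Jordan block at λ.

For λ = -4: rank(A + 4I) = 0, and the largest Jordan block has size 1 (the smallest k with rank((A + 4I)^k) = rank((A + 4I)^(k+1))).

So m_A(x) = x + 4.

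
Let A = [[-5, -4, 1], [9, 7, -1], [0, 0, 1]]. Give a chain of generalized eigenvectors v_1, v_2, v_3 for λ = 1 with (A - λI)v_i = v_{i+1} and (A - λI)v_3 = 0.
We seek v_1 ∈ ker((A - I)^3) \ ker((A - I)^2), then set v_{i+1} = (A - I) v_i.

One such chain is v_1 = [[0, 0, 1]]^T, v_2 = [[1, -1, 0]]^T, v_3 = [[-2, 3, 0]]^T. Check: (A - I) v_3 = [[0, 0, 0]]^T = 0.

v_1 = [[0, 0, 1]]^T, v_2 = [[1, -1, 0]]^T, v_3 = [[-2, 3, 0]]^T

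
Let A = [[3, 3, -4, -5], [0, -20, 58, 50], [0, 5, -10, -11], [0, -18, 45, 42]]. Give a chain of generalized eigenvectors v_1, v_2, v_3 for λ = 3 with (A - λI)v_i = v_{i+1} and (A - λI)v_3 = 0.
We seek v_1 ∈ ker((A - 3I)^3) \ ker((A - 3I)^2), then set v_{i+1} = (A - 3I) v_i.

One such chain is v_1 = [[0, -2, 1, -2]]^T, v_2 = [[0, 4, -1, 3]]^T, v_3 = [[1, 0, 0, 0]]^T. Check: (A - 3I) v_3 = [[0, 0, 0, 0]]^T = 0.

v_1 = [[0, -2, 1, -2]]^T, v_2 = [[0, 4, -1, 3]]^T, v_3 = [[1, 0, 0, 0]]^T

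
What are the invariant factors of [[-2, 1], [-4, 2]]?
x^2

The Jordan structure of A has elementary divisors x^2. Arranging the block sizes at each eigenvalue in decreasing order and taking row products gives the invariant factors.

Invariant factors (smallest first, each dividing the next): x^2.

Check: the last factor x^2 is the minimal polynomial, and the product x^2 is the characteristic polynomial.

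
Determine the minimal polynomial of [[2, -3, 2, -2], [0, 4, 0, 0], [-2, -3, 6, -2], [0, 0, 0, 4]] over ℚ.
The characteristic polynomial factors as (x - 4)^4. The minimal polynomial is ∏(x - λ)^{k_λ} where k_λ is the size of the largest Jordan block at λ.

For λ = 4: rank(A - 4I) = 1, and the largest Jordan block has size 2 (the smallest k with rank((A - 4I)^k) = rank((A - 4I)^(k+1))).

So m_A(x) = (x - 4)^2.

m_A(x) = (x - 4)^2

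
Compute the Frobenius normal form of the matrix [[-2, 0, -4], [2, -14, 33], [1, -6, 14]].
The invariant factors of A (the non-unit diagonal entries of the Smith normal form of xI - A over ℚ[x]) are (x + 2)(x^2 + 6), each dividing the next. The characteristic polynomial is their product, (x + 2)(x^2 + 6).

The rational canonical form is the block-diagonal matrix of companion matrices C(f_i):
R = [[0, 0, -12], [1, 0, -6], [0, 1, -2]].

Note the characteristic polynomial does not split into linear factors over ℚ, so A has no Jordan form over ℚ; the rational canonical form exists over any field.

R = [[0, 0, -12], [1, 0, -6], [0, 1, -2]]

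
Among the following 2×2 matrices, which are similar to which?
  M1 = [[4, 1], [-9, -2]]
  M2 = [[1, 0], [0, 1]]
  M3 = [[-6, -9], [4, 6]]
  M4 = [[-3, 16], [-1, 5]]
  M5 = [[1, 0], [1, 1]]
Characteristic polynomials: χ_{M1} = (x - 1)^2, χ_{M2} = (x - 1)^2, χ_{M3} = x^2, χ_{M4} = (x - 1)^2, χ_{M5} = (x - 1)^2.

{M1, M4, M5}: invariant factors (x - 1)^2.

{M2}: invariant factors x - 1, x - 1.

{M3}: invariant factors x^2.

Matrices are similar if and only if their invariant-factor lists agree; the partition into similarity classes is {M1, M4, M5}, {M2}, {M3}.

3 classes: {M1, M4, M5}, {M2}, {M3}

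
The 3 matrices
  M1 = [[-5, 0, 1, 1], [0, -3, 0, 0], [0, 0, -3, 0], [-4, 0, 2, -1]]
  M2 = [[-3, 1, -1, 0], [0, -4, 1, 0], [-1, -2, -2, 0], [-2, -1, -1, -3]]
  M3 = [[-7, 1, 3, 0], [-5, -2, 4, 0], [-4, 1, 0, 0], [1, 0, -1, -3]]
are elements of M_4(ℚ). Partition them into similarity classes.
2 classes: {M1}, {M2, M3}

Characteristic polynomials: χ_{M1} = (x + 3)^4, χ_{M2} = (x + 3)^4, χ_{M3} = (x + 3)^4.

{M1}: invariant factors x + 3, x + 3, (x + 3)^2.

{M2, M3}: invariant factors x + 3, (x + 3)^3.

Matrices are similar if and only if their invariant-factor lists agree; the partition into similarity classes is {M1}, {M2, M3}.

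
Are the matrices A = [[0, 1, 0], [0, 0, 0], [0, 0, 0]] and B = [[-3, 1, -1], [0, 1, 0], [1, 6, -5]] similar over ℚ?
trace(A) = 0 but trace(B) = -7. The trace is a similarity invariant, so A and B are not similar.

No.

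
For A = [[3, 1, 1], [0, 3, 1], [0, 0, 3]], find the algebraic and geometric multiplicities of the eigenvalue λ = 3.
algebraic multiplicity 3, geometric multiplicity 1

The characteristic polynomial is (x - 3)^3, so the factor x - 3 appears with exponent 3: the algebraic multiplicity is 3.

rank(A - 3I) = 2, so the eigenspace has dimension 3 - 2 = 1: the geometric multiplicity is 1.

Since 1 < 3, A is not diagonalizable.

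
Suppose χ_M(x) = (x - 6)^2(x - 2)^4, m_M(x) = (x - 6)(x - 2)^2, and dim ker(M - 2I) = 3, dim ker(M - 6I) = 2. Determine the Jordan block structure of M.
Jordan blocks: (2, 2), (2, 1), (2, 1), (6, 1), (6, 1)

λ = 2: algebraic multiplicity 4 (exponent in χ_M), largest block size 2 (exponent in m_M), 3 blocks (geometric multiplicity). These force block sizes [2, 1, 1].
λ = 6: algebraic multiplicity 2 (exponent in χ_M), largest block size 1 (exponent in m_M), 2 blocks (geometric multiplicity). These force block sizes [1, 1].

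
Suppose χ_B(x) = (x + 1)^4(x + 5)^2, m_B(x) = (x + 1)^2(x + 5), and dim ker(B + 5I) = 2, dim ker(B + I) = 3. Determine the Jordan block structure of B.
Jordan blocks: (-5, 1), (-5, 1), (-1, 2), (-1, 1), (-1, 1)

λ = -5: algebraic multiplicity 2 (exponent in χ_B), largest block size 1 (exponent in m_B), 2 blocks (geometric multiplicity). These force block sizes [1, 1].
λ = -1: algebraic multiplicity 4 (exponent in χ_B), largest block size 2 (exponent in m_B), 3 blocks (geometric multiplicity). These force block sizes [2, 1, 1].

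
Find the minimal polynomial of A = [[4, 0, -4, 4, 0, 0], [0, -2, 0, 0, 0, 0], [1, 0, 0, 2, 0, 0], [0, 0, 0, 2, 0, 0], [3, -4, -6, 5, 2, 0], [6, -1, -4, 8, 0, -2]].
m_A(x) = (x - 2)^2(x + 2)^2

The characteristic polynomial factors as (x - 2)^4(x + 2)^2. The minimal polynomial is ∏(x - λ)^{k_λ} where k_λ is the size of the largest Jordan block at λ.

For λ = -2: rank(A + 2I) = 5, and the largest Jordan block has size 2 (the smallest k with rank((A + 2I)^k) = rank((A + 2I)^(k+1))).
For λ = 2: rank(A - 2I) = 4, and the largest Jordan block has size 2 (the smallest k with rank((A - 2I)^k) = rank((A - 2I)^(k+1))).

So m_A(x) = (x - 2)^2(x + 2)^2.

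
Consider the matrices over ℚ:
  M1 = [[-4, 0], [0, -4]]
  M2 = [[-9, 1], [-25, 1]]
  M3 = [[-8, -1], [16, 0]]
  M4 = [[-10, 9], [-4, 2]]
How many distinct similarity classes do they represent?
Characteristic polynomials: χ_{M1} = (x + 4)^2, χ_{M2} = (x + 4)^2, χ_{M3} = (x + 4)^2, χ_{M4} = (x + 4)^2.

{M1}: invariant factors x + 4, x + 4.

{M2, M3, M4}: invariant factors (x + 4)^2.

Matrices are similar if and only if their invariant-factor lists agree; the partition into similarity classes is {M1}, {M2, M3, M4}.

2 classes: {M1}, {M2, M3, M4}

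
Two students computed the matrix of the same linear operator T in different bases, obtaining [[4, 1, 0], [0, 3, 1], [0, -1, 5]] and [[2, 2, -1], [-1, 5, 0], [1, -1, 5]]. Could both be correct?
Two matrices over a field are similar if and only if they have the same invariant factors.

Both A and B have characteristic polynomial (x - 4)^3 and minimal polynomial (x - 4)^3. Computing further, both have invariant factors (x - 4)^3. Hence A and B are similar.

Yes.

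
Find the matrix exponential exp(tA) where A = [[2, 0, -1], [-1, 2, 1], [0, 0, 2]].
A has Jordan form J = [[2, 1, 0], [0, 2, 1], [0, 0, 2]] with A = PJP^{-1}, so e^{tA} = P e^{tJ} P^{-1}.

For a Jordan block J_k(λ), e^{tJ_k(λ)} = e^{λt} · (I + tN + t^2 N^2/2! + ... + t^{k-1} N^{k-1}/(k-1)!) where N is the nilpotent superdiagonal part.

Assembling the blocks and conjugating back gives the entries of e^{tA} as shown above.

e^{tA} = [[e^{2*t}, 0, -t*e^{2*t}], [-t*e^{2*t}, e^{2*t}, t*(t + 2)*e^{2*t}/2], [0, 0, e^{2*t}]]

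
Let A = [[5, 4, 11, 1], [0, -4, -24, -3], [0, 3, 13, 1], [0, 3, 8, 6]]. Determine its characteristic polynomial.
xI - A = [[x - 5, -4, -11, -1], [0, x + 4, 24, 3], [0, -3, x - 13, -1], [0, -3, -8, x - 6]].

Expanding det(xI - A) along the first row:
det(xI - A) = + (x - 5)·det([[x + 4, 24, 3], [-3, x - 13, -1], [-3, -8, x - 6]]) - (-4)·det([[0, 24, 3], [0, x - 13, -1], [0, -8, x - 6]]) + (-11)·det([[0, x + 4, 3], [0, -3, -1], [0, -3, x - 6]]) - (-1)·det([[0, x + 4, 24], [0, -3, x - 13], [0, -3, -8]]).

Evaluating gives χ_A(x) = x^4 - 20x^3 + 150x^2 - 500x + 625 = (x - 5)^4.

χ_A(x) = (x - 5)^4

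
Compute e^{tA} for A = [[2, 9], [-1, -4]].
A has Jordan form J = [[-1, 1], [0, -1]] with A = PJP^{-1}, so e^{tA} = P e^{tJ} P^{-1}.

For a Jordan block J_k(λ), e^{tJ_k(λ)} = e^{λt} · (I + tN + t^2 N^2/2! + ... + t^{k-1} N^{k-1}/(k-1)!) where N is the nilpotent superdiagonal part.

Assembling the blocks and conjugating back gives the entries of e^{tA} as shown above.

e^{tA} = [[(3*t + 1)*e^{-t}, 9*t*e^{-t}], [-t*e^{-t}, (1 - 3*t)*e^{-t}]]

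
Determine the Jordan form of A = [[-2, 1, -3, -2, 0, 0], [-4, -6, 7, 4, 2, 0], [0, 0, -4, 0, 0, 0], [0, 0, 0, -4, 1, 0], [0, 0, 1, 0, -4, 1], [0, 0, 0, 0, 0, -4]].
J = [[-4, 1, 0, 0, 0, 0], [0, -4, 1, 0, 0, 0], [0, 0, -4, 0, 0, 0], [0, 0, 0, -4, 1, 0], [0, 0, 0, 0, -4, 1], [0, 0, 0, 0, 0, -4]]

The characteristic polynomial is det(xI - A) = (x + 4)^6, so the eigenvalues are -4 (algebraic multiplicity 6).

For λ = -4: rank(A + 4I) = 4, rank((A + 4I)^2) = 2, rank((A + 4I)^3) = 0. The eigenspace has dimension 6 - 4 = 2, so there are 2 Jordan blocks; the rank sequence gives block sizes [3, 3].

Assembling the blocks gives the Jordan form J above.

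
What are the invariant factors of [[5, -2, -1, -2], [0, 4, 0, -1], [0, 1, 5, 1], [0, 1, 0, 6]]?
x - 5, (x - 5)^3

The Jordan structure of A has elementary divisors (x - 5)^3, (x - 5). Arranging the block sizes at each eigenvalue in decreasing order and taking row products gives the invariant factors.

Invariant factors (smallest first, each dividing the next): x - 5, (x - 5)^3.

Check: the last factor (x - 5)^3 is the minimal polynomial, and the product (x - 5)^4 is the characteristic polynomial.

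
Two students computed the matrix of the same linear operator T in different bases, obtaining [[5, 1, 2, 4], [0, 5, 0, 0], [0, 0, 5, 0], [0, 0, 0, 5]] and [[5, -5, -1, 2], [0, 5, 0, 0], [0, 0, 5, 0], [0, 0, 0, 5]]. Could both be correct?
Yes.

Two matrices over a field are similar if and only if they have the same invariant factors.

Both A and B have characteristic polynomial (x - 5)^4 and minimal polynomial (x - 5)^2. Computing further, both have invariant factors x - 5, x - 5, (x - 5)^2. Hence A and B are similar.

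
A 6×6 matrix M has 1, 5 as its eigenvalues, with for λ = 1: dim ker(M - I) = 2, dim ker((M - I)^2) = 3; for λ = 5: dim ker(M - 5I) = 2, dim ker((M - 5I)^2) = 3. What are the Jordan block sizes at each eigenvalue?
λ = 1: successive nullity increments [2, 1] count blocks of size ≥ k; block sizes are [2, 1].
λ = 5: successive nullity increments [2, 1] count blocks of size ≥ k; block sizes are [2, 1].

Jordan blocks: (1, 2), (1, 1), (5, 2), (5, 1)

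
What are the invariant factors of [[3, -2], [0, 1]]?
(x - 3)(x - 1)

The Jordan structure of A has elementary divisors (x - 1), (x - 3). Arranging the block sizes at each eigenvalue in decreasing order and taking row products gives the invariant factors.

Invariant factors (smallest first, each dividing the next): (x - 3)(x - 1).

Check: the last factor (x - 3)(x - 1) is the minimal polynomial, and the product (x - 3)(x - 1) is the characteristic polynomial.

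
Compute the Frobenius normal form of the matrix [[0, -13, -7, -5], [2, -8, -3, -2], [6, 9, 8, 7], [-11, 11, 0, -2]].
R = [[0, 0, 0, 4], [1, 0, 0, 6], [0, 1, 0, 2], [0, 0, 1, -2]]

The invariant factors of A (the non-unit diagonal entries of the Smith normal form of xI - A over ℚ[x]) are (x + 2)(x^3 - 2x - 2), each dividing the next. The characteristic polynomial is their product, (x + 2)(x^3 - 2x - 2).

The rational canonical form is the block-diagonal matrix of companion matrices C(f_i):
R = [[0, 0, 0, 4], [1, 0, 0, 6], [0, 1, 0, 2], [0, 0, 1, -2]].

Note the characteristic polynomial does not split into linear factors over ℚ, so A has no Jordan form over ℚ; the rational canonical form exists over any field.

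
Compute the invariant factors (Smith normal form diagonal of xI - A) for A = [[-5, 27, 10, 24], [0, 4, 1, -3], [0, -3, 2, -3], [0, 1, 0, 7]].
(x - 5)(x - 4)^2(x + 5)

The Jordan structure of A has elementary divisors (x + 5), (x - 4)^2, (x - 5). Arranging the block sizes at each eigenvalue in decreasing order and taking row products gives the invariant factors.

Invariant factors (smallest first, each dividing the next): (x - 5)(x - 4)^2(x + 5).

Check: the last factor (x - 5)(x - 4)^2(x + 5) is the minimal polynomial, and the product (x - 5)(x - 4)^2(x + 5) is the characteristic polynomial.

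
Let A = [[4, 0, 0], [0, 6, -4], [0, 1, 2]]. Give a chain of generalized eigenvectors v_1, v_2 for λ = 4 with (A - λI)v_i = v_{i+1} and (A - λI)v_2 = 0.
v_1 = [[-2, -1, -1]]^T, v_2 = [[0, 2, 1]]^T

We seek v_1 ∈ ker((A - 4I)^2) \ ker(A - 4I), then set v_{i+1} = (A - 4I) v_i.

One such chain is v_1 = [[-2, -1, -1]]^T, v_2 = [[0, 2, 1]]^T. Check: (A - 4I) v_2 = [[0, 0, 0]]^T = 0.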